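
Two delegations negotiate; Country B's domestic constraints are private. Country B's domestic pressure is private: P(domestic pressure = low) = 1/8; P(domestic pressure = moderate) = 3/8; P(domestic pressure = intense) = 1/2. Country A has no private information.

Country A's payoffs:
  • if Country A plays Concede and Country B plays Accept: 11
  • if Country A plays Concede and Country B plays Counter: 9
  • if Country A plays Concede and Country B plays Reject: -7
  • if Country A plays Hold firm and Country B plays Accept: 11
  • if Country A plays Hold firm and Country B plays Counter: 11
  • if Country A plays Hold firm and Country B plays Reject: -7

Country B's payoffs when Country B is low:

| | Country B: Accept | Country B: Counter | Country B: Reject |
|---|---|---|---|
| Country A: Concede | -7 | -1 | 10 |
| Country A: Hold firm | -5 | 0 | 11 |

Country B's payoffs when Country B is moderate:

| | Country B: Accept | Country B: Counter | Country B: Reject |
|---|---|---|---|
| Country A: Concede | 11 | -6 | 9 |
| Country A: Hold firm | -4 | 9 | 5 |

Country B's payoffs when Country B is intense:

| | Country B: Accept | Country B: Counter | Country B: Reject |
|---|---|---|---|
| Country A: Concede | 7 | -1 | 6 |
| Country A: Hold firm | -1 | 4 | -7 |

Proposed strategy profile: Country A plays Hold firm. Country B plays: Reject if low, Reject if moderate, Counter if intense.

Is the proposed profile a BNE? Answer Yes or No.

A profile is a BNE iff every type of every player is best-responding given beliefs about the other side.
Country A plays Hold firm: E[Hold firm] = 1/8·(-7) + 3/8·(-7) + 1/2·(11) = 2; E[Concede] = 1. Best-responding. ✓
Country B (domestic pressure low), facing Hold firm: Accept gives -5, Counter gives 0, Reject gives 11. Proposed Reject is best. ✓
Country B (domestic pressure moderate), facing Hold firm: Accept gives -4, Counter gives 9, Reject gives 5. Proposed Reject is not best — profitable deviation exists. ✗
Country B (domestic pressure intense), facing Hold firm: Accept gives -1, Counter gives 4, Reject gives -7. Proposed Counter is best. ✓

No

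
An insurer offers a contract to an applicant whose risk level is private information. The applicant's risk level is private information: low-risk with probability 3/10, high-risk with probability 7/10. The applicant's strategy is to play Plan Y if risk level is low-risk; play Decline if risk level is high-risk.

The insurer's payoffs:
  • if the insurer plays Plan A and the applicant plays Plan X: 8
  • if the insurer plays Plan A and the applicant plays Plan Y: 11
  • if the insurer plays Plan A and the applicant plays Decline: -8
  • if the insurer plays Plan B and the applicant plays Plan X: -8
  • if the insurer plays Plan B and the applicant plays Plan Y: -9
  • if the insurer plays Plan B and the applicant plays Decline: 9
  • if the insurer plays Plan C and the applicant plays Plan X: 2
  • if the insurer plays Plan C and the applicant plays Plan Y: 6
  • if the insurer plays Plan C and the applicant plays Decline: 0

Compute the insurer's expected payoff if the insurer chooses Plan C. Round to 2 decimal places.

1.80

Take the expectation over the applicant's risk level, weighting each type's action by its prior probability.
E[Plan C] = 3/10·6 + 7/10·0 = 9/5 + 0 = 9/5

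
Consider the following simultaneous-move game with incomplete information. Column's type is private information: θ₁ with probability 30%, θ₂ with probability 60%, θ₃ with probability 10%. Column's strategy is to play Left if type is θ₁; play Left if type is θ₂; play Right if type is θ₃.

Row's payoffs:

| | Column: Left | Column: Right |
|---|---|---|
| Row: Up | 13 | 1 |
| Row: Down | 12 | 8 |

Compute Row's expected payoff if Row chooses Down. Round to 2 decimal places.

11.60

Take the expectation over Column's type, weighting each type's action by its prior probability.
E[Down] = 0.3·12 + 0.6·12 + 0.1·8 = 3.6 + 7.2 + 0.8 = 11.6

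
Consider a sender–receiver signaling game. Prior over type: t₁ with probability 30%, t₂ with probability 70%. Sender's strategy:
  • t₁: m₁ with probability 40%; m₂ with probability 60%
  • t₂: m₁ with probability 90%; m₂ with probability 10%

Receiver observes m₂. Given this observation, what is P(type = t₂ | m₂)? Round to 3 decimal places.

0.280

P(m₂) = 0.3·0.6 + 0.7·0.1 = 0.25
P(t₂ | m₂) = (0.7·0.1) / 0.25 = 0.07 / 0.25 = 0.28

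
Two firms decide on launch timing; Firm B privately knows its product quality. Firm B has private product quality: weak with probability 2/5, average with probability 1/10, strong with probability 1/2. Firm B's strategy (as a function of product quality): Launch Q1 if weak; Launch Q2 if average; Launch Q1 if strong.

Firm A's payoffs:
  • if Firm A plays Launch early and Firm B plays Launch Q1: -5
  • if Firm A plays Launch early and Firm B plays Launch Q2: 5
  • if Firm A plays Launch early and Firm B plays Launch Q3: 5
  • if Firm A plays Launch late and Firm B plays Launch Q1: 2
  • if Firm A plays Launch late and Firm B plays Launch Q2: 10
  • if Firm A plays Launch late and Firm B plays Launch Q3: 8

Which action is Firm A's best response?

Launch late

E[Launch early] = 2/5·(-5) + 1/10·(5) + 1/2·(-5) = -4
E[Launch late] = 2/5·(2) + 1/10·(10) + 1/2·(2) = 14/5
Best response: Launch late (14/5 is the largest).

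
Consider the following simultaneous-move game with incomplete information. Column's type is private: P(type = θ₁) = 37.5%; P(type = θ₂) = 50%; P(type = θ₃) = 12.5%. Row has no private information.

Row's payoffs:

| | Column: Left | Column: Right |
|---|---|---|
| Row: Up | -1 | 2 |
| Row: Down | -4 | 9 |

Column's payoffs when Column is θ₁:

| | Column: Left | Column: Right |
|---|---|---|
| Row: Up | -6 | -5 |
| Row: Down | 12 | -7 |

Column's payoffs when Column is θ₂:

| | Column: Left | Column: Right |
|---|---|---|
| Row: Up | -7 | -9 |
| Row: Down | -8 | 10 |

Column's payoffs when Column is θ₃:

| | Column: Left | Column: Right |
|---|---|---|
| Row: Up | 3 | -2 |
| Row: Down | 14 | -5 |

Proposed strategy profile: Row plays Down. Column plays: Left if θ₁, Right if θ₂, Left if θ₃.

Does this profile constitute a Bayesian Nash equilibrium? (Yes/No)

Row plays Down: E[Down] = 0.375·(-4) + 0.5·(9) + 0.125·(-4) = 2.5; E[Up] = 0.5. Best-responding. ✓
Column (type θ₁), facing Down: Left gives 12, Right gives -7. Proposed Left is best. ✓
Column (type θ₂), facing Down: Left gives -8, Right gives 10. Proposed Right is best. ✓
Column (type θ₃), facing Down: Left gives 14, Right gives -5. Proposed Left is best. ✓

Yes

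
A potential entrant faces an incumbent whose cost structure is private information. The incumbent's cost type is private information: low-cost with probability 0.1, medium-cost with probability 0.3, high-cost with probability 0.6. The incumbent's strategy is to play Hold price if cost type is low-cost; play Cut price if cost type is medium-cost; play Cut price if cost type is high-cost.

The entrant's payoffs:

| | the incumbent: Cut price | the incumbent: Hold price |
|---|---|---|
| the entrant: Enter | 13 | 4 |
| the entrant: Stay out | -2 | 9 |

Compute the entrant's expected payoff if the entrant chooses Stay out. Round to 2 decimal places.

-0.90

Take the expectation over the incumbent's cost type, weighting each type's action by its prior probability.
E[Stay out] = 0.1·9 + 0.3·(-2) + 0.6·(-2) = 0.9 + (-0.6) + (-1.2) = -0.9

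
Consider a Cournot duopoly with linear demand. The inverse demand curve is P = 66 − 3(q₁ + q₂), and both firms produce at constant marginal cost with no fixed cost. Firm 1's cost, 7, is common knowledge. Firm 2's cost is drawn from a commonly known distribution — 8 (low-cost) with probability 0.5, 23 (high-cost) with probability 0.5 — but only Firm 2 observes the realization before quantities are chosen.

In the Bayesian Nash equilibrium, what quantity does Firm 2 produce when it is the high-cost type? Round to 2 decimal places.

3.42

Firm 2 with cost c maximizes (66 − 3(q₁+q₂) − c)·q₂, giving q₂(c) = (66 − c − 3q₁)/6.
E[c₂] = 0.5·8 + 0.5·23 = 15.5
Firm 1's FOC against E[q₂] yields q₁ = (66 − 2·7 + E[c₂])/9 = (66 − 14 + 15.5)/9 = 7.5.
q₂(high-cost) = (66 − 23 − 3·7.5)/6 = 3.41667.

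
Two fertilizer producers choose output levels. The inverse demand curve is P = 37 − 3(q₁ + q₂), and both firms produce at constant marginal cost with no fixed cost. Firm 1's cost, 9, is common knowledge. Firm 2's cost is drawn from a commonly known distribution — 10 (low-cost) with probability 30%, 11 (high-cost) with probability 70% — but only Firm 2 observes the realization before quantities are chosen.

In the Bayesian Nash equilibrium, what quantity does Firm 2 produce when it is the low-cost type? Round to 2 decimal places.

Type-c best response for Firm 2: q₂(c) = (37 − c)/6 − q₁/2.
Firm 1 maximizes expected profit; its first-order condition is 37 − 6q₁ − 3E[q₂] − 9 = 0.
Substituting E[q₂] and solving: E[c₂] = 10.7, so q₁ = (37 − 2·9 + 10.7)/9 = 3.3.
q₂(low-cost) = (37 − 10 − 3·3.3)/6 = 2.85.

2.85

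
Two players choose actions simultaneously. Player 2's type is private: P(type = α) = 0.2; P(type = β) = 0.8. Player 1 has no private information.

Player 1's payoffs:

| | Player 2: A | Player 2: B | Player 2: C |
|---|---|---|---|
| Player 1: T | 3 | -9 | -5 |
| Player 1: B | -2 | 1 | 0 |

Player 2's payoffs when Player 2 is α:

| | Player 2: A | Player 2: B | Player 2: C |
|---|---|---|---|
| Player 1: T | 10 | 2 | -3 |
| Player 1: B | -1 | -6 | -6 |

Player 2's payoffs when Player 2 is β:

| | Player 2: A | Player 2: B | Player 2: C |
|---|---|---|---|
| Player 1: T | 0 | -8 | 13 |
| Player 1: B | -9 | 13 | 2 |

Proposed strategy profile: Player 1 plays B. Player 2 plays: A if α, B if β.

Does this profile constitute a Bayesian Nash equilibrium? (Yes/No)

A profile is a BNE iff every type of every player is best-responding given beliefs about the other side.
Player 1 plays B: E[B] = 0.2·(-2) + 0.8·(1) = 0.4; E[T] = -6.6. Best-responding. ✓
Player 2 (type α), facing B: A gives -1, B gives -6, C gives -6. Proposed A is best. ✓
Player 2 (type β), facing B: A gives -9, B gives 13, C gives 2. Proposed B is best. ✓

Yes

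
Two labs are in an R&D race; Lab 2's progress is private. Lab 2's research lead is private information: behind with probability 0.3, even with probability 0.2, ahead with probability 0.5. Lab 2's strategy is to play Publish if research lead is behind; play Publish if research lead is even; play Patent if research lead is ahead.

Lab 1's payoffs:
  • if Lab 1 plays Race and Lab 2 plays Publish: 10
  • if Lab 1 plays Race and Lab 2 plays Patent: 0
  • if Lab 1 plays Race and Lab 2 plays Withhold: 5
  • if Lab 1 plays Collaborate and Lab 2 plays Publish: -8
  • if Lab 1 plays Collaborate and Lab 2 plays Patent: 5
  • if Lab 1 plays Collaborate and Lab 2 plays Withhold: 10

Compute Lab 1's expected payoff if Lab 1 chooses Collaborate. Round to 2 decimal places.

E[Collaborate] = 0.3·(-8) + 0.2·(-8) + 0.5·5 = (-2.4) + (-1.6) + 2.5 = -1.5

-1.50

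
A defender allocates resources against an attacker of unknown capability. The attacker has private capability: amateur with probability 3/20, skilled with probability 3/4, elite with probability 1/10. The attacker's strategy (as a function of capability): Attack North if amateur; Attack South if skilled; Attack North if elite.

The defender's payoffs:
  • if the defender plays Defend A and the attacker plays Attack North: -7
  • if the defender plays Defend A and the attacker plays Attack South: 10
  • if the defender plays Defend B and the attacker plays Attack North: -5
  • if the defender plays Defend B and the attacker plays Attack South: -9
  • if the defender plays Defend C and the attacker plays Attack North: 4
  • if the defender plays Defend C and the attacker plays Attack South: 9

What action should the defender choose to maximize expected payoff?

Compute the defender's expected payoff for each action, taking the expectation over the attacker's type.
E[Defend A] = 3/20·(-7) + 3/4·(10) + 1/10·(-7) = 23/4
E[Defend B] = 3/20·(-5) + 3/4·(-9) + 1/10·(-5) = -8
E[Defend C] = 3/20·(4) + 3/4·(9) + 1/10·(4) = 31/4
Best response: Defend C (31/4 is the largest).

Defend C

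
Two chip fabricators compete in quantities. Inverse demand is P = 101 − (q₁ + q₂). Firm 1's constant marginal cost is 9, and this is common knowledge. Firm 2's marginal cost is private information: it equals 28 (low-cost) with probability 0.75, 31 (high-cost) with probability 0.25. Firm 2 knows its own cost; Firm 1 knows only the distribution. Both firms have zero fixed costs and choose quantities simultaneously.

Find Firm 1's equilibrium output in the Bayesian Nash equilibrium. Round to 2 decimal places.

37.25

Firm 2 with cost c maximizes (101 − (q₁+q₂) − c)·q₂, giving q₂(c) = (101 − c − q₁)/2.
E[c₂] = 0.75·28 + 0.25·31 = 28.75
Firm 1's FOC against E[q₂] yields q₁ = (101 − 2·9 + E[c₂])/3 = (101 − 18 + 28.75)/3 = 37.25.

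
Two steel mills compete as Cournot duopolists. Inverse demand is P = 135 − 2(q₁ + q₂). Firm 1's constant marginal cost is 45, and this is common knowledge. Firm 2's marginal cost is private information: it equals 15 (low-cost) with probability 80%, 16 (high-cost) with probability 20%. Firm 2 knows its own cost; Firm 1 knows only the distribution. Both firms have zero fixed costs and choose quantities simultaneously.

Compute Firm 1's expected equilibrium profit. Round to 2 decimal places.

201.34

Each type of Firm 2 best-responds to q₁; Firm 1 best-responds to the expected q₂ over Firm 2's types.
Firm 2 with cost c maximizes (135 − 2(q₁+q₂) − c)·q₂, giving q₂(c) = (135 − c − 2q₁)/4.
E[c₂] = 0.8·15 + 0.2·16 = 15.2
Firm 1's FOC against E[q₂] yields q₁ = (135 − 2·45 + E[c₂])/6 = (135 − 90 + 15.2)/6 = 10.0333.
E[P] = 135 − 2·(q₁ + E[q₂]) = 65.0667; Firm 1's expected profit = (E[P] − 45)·q₁ = (65.0667 − 45)·10.0333 = 201.336.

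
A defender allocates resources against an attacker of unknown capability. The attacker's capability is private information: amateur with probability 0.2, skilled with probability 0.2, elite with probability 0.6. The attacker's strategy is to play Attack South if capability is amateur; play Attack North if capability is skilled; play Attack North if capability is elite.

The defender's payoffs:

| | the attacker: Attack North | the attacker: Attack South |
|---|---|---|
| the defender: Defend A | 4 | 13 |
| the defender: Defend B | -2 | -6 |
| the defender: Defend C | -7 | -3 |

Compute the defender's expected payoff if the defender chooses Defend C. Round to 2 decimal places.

-6.20

E[Defend C] = 0.2·(-3) + 0.2·(-7) + 0.6·(-7) = (-0.6) + (-1.4) + (-4.2) = -6.2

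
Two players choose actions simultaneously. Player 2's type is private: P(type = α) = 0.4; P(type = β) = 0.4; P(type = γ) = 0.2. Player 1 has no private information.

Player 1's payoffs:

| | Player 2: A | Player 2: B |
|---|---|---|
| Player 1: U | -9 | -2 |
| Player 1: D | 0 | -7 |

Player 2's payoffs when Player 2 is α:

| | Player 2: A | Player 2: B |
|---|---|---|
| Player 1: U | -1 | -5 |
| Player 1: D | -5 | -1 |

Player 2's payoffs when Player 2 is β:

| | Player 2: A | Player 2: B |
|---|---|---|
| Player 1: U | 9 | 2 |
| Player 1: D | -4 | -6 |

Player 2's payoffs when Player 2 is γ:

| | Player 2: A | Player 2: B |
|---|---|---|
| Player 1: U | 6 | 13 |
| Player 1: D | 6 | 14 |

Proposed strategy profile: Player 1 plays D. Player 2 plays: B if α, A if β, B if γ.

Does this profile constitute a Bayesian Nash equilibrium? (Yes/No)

Yes

Player 1 plays D: E[D] = 0.4·(-7) + 0.4·(0) + 0.2·(-7) = -4.2; E[U] = -4.8. Best-responding. ✓
Player 2 (type α), facing D: A gives -5, B gives -1. Proposed B is best. ✓
Player 2 (type β), facing D: A gives -4, B gives -6. Proposed A is best. ✓
Player 2 (type γ), facing D: A gives 6, B gives 14. Proposed B is best. ✓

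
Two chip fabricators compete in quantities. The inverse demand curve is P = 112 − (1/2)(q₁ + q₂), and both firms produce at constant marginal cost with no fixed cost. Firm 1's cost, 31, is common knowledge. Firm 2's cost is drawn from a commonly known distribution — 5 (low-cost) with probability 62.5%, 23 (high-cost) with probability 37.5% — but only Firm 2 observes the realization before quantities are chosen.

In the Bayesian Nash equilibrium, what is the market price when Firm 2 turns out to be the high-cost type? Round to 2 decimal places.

Type-c best response for Firm 2: q₂(c) = (112 − c) − q₁/2.
Firm 1 maximizes expected profit; its first-order condition is 112 − q₁ − (1/2)E[q₂] − 31 = 0.
Substituting E[q₂] and solving: E[c₂] = 11.75, so q₁ = (112 − 2·31 + 11.75)/(3/2) = 41.1667.
q₂(high-cost) = 68.4167, so P = 112 − (1/2)·(41.1667 + 68.4167) = 57.2083.

57.21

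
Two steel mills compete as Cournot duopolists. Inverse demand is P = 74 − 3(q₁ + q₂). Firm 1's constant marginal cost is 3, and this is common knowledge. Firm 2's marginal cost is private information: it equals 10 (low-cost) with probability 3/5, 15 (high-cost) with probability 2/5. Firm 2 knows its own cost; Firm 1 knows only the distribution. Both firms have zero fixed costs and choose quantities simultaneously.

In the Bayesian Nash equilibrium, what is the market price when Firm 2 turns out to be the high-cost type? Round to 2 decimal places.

Type-c best response for Firm 2: q₂(c) = (74 − c)/6 − q₁/2.
Firm 1 maximizes expected profit; its first-order condition is 74 − 6q₁ − 3E[q₂] − 3 = 0.
Substituting E[q₂] and solving: E[c₂] = 12, so q₁ = (74 − 2·3 + 12)/9 = 8.88889.
q₂(high-cost) = 5.38889, so P = 74 − 3·(8.88889 + 5.38889) = 31.1667.

31.17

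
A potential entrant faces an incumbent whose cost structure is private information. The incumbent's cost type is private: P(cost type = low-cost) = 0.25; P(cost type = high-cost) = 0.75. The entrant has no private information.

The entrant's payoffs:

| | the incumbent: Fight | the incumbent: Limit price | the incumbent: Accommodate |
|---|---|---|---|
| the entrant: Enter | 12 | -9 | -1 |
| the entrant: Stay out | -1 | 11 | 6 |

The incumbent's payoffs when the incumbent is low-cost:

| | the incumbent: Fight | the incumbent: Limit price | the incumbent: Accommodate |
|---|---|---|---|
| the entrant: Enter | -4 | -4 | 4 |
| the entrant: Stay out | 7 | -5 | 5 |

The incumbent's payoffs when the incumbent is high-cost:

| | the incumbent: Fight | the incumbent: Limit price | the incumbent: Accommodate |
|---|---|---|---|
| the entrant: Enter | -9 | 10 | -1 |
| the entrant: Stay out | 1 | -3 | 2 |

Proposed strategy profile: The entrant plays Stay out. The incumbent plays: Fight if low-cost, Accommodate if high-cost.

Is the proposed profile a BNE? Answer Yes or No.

Yes

The entrant plays Stay out: E[Stay out] = 0.25·(-1) + 0.75·(6) = 4.25; E[Enter] = 2.25. Best-responding. ✓
The incumbent (cost type low-cost), facing Stay out: Fight gives 7, Limit price gives -5, Accommodate gives 5. Proposed Fight is best. ✓
The incumbent (cost type high-cost), facing Stay out: Fight gives 1, Limit price gives -3, Accommodate gives 2. Proposed Accommodate is best. ✓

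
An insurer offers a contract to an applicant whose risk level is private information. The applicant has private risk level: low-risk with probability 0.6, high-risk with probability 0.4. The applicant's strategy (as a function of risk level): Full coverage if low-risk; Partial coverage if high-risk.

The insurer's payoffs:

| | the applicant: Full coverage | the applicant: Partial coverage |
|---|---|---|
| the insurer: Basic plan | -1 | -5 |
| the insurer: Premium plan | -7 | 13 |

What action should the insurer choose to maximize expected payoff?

Premium plan

E[Basic plan] = 0.6·(-1) + 0.4·(-5) = -2.6
E[Premium plan] = 0.6·(-7) + 0.4·(13) = 1
Best response: Premium plan (1 is the largest).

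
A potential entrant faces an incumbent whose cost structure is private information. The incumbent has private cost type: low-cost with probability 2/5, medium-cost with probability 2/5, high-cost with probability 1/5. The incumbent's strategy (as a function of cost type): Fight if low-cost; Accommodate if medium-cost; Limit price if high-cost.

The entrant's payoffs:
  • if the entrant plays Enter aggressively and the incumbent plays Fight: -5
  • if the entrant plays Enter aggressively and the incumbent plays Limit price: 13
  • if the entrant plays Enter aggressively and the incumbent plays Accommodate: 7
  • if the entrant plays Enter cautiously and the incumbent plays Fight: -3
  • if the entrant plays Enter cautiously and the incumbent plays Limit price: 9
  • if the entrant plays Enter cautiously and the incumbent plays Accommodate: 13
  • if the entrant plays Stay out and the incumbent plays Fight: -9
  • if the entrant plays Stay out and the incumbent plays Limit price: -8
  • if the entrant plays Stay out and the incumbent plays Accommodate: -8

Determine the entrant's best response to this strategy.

E[Enter aggressively] = 2/5·(-5) + 2/5·(7) + 1/5·(13) = 17/5
E[Enter cautiously] = 2/5·(-3) + 2/5·(13) + 1/5·(9) = 29/5
E[Stay out] = 2/5·(-9) + 2/5·(-8) + 1/5·(-8) = -42/5
Best response: Enter cautiously (29/5 is the largest).

Enter cautiously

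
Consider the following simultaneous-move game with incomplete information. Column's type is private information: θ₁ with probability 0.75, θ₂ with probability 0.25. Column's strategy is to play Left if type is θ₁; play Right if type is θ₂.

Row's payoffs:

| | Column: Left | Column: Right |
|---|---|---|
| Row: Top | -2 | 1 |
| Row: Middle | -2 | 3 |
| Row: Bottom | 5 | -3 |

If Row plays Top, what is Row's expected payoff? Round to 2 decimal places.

Take the expectation over Column's type, weighting each type's action by its prior probability.
E[Top] = 0.75·(-2) + 0.25·1 = (-1.5) + 0.25 = -1.25

-1.25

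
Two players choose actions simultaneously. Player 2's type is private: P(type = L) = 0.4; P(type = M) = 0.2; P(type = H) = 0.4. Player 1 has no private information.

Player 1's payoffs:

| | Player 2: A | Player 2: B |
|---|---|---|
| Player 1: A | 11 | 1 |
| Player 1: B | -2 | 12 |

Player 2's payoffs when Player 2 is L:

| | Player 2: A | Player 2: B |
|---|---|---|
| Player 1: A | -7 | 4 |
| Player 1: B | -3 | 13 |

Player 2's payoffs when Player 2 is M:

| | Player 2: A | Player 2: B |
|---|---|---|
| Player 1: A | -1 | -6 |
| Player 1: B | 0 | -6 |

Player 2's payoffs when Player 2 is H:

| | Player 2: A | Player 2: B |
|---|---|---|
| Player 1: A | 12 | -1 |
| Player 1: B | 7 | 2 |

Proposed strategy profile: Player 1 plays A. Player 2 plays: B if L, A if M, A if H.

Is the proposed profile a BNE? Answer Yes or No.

Yes

A profile is a BNE iff every type of every player is best-responding given beliefs about the other side.
Player 1 plays A: E[A] = 0.4·(1) + 0.2·(11) + 0.4·(11) = 7; E[B] = 3.6. Best-responding. ✓
Player 2 (type L), facing A: A gives -7, B gives 4. Proposed B is best. ✓
Player 2 (type M), facing A: A gives -1, B gives -6. Proposed A is best. ✓
Player 2 (type H), facing A: A gives 12, B gives -1. Proposed A is best. ✓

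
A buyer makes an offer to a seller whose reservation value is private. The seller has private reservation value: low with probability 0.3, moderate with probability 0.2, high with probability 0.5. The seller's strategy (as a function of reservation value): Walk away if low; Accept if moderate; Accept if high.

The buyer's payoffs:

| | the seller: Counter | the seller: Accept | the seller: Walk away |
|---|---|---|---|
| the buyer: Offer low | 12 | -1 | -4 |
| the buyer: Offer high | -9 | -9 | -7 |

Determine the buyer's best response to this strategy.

Offer low

Compute the buyer's expected payoff for each action, taking the expectation over the seller's type.
E[Offer low] = 0.3·(-4) + 0.2·(-1) + 0.5·(-1) = -1.9
E[Offer high] = 0.3·(-7) + 0.2·(-9) + 0.5·(-9) = -8.4
Best response: Offer low (-1.9 is the largest).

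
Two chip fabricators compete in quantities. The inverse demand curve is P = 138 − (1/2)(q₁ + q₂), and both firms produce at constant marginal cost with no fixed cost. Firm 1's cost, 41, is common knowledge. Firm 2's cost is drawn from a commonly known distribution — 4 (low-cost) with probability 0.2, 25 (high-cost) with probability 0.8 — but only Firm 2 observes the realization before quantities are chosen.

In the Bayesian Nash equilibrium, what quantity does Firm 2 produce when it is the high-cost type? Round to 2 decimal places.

87.40

Type-c best response for Firm 2: q₂(c) = (138 − c) − q₁/2.
Firm 1 maximizes expected profit; its first-order condition is 138 − q₁ − (1/2)E[q₂] − 41 = 0.
Substituting E[q₂] and solving: E[c₂] = 20.8, so q₁ = (138 − 2·41 + 20.8)/(3/2) = 51.2.
q₂(high-cost) = (138 − 25 − (1/2)·51.2) = 87.4.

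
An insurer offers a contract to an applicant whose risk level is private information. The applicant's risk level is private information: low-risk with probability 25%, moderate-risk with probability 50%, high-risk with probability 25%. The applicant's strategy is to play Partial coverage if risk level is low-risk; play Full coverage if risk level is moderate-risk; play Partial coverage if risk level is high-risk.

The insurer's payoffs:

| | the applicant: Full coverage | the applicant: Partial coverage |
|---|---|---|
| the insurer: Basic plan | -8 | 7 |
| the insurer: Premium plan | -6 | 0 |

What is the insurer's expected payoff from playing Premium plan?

-3

E[Premium plan] = 0.25·0 + 0.5·(-6) + 0.25·0 = 0 + (-3) + 0 = -3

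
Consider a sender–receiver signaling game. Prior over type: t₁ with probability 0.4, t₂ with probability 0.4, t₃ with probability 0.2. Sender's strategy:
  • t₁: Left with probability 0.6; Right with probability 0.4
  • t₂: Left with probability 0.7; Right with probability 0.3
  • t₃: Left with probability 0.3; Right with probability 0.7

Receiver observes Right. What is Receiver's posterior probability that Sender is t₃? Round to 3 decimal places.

0.333

P(Right) = 0.4·0.4 + 0.4·0.3 + 0.2·0.7 = 0.42
P(t₃ | Right) = (0.2·0.7) / 0.42 = 0.14 / 0.42 = 0.333333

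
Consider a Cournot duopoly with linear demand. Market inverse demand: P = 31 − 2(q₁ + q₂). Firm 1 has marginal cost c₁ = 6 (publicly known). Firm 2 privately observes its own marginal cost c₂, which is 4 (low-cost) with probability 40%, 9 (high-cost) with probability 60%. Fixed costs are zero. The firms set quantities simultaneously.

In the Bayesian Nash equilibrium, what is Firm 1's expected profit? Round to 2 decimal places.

37.56

Type-c best response for Firm 2: q₂(c) = (31 − c)/4 − q₁/2.
Firm 1 maximizes expected profit; its first-order condition is 31 − 4q₁ − 2E[q₂] − 6 = 0.
Substituting E[q₂] and solving: E[c₂] = 7, so q₁ = (31 − 2·6 + 7)/6 = 4.33333.
E[P] = 31 − 2·(q₁ + E[q₂]) = 14.6667; Firm 1's expected profit = (E[P] − 6)·q₁ = (14.6667 − 6)·4.33333 = 37.5556.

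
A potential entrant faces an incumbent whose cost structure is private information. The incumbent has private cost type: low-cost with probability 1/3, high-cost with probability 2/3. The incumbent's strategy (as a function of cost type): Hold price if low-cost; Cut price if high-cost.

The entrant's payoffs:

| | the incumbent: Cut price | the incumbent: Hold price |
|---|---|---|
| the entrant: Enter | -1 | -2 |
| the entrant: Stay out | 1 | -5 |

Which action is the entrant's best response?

E[Enter] = 1/3·(-2) + 2/3·(-1) = -4/3
E[Stay out] = 1/3·(-5) + 2/3·(1) = -1
Best response: Stay out (-1 is the largest).

Stay out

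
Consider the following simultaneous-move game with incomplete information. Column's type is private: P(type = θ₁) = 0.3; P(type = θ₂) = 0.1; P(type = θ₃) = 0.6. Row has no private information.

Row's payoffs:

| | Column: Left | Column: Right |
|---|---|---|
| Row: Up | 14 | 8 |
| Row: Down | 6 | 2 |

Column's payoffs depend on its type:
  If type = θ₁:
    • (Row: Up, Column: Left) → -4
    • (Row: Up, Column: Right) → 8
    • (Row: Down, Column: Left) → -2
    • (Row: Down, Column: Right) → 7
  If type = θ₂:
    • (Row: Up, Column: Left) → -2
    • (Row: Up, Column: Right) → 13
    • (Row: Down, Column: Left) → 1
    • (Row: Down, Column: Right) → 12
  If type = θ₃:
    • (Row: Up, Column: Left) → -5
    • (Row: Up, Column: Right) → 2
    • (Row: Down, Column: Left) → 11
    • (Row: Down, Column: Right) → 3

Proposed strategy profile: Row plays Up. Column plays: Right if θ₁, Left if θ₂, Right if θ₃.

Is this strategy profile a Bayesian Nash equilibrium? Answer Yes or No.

A profile is a BNE iff every type of every player is best-responding given beliefs about the other side.
Row plays Up: E[Up] = 0.3·(8) + 0.1·(14) + 0.6·(8) = 8.6; E[Down] = 2.4. Best-responding. ✓
Column (type θ₁), facing Up: Left gives -4, Right gives 8. Proposed Right is best. ✓
Column (type θ₂), facing Up: Left gives -2, Right gives 13. Proposed Left is not best — profitable deviation exists. ✗
Column (type θ₃), facing Up: Left gives -5, Right gives 2. Proposed Right is best. ✓

No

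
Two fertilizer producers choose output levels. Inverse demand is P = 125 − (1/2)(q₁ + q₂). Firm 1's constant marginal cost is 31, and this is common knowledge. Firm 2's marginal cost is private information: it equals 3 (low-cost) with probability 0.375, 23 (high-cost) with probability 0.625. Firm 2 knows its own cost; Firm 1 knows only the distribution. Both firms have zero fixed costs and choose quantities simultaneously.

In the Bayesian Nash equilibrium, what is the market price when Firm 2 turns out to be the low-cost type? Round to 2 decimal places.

Firm 2 with cost c maximizes (125 − (1/2)(q₁+q₂) − c)·q₂, giving q₂(c) = (125 − c − (1/2)q₁).
E[c₂] = 0.375·3 + 0.625·23 = 15.5
Firm 1's FOC against E[q₂] yields q₁ = (125 − 2·31 + E[c₂])/(3/2) = (125 − 62 + 15.5)/(3/2) = 52.3333.
q₂(low-cost) = 95.8333, so P = 125 − (1/2)·(52.3333 + 95.8333) = 50.9167.

50.92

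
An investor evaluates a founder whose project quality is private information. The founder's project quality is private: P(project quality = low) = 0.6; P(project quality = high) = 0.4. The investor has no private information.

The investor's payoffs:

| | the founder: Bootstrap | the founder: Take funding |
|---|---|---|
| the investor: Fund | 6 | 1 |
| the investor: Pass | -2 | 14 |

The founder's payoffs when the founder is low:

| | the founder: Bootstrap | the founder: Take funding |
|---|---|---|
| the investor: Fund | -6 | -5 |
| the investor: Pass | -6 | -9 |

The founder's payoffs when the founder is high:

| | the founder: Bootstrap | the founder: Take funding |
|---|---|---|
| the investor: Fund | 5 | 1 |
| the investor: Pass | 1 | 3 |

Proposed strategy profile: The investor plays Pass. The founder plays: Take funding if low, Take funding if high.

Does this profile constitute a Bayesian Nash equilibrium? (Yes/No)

No

The investor plays Pass: E[Pass] = 0.6·(14) + 0.4·(14) = 14; E[Fund] = 1. Best-responding. ✓
The founder (project quality low), facing Pass: Bootstrap gives -6, Take funding gives -9. Proposed Take funding is not best — profitable deviation exists. ✗
The founder (project quality high), facing Pass: Bootstrap gives 1, Take funding gives 3. Proposed Take funding is best. ✓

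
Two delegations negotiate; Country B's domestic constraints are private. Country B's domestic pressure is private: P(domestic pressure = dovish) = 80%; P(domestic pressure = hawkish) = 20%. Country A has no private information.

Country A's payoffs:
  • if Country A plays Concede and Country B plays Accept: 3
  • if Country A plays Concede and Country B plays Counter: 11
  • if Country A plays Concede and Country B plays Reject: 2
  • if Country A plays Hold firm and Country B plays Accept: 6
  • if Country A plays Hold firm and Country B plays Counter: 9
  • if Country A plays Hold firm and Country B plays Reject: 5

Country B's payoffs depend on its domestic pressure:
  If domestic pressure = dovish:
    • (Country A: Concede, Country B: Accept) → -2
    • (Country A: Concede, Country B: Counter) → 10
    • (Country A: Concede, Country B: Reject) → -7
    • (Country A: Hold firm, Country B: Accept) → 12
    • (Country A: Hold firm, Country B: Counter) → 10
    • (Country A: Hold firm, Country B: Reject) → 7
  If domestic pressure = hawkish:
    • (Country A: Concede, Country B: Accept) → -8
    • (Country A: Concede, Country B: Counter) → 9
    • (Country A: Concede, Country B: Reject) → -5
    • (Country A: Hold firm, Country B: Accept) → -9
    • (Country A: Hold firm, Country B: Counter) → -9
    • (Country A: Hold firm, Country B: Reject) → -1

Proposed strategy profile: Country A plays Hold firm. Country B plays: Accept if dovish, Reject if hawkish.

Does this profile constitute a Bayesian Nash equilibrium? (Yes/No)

Country A plays Hold firm: E[Hold firm] = 0.8·(6) + 0.2·(5) = 5.8; E[Concede] = 2.8. Best-responding. ✓
Country B (domestic pressure dovish), facing Hold firm: Accept gives 12, Counter gives 10, Reject gives 7. Proposed Accept is best. ✓
Country B (domestic pressure hawkish), facing Hold firm: Accept gives -9, Counter gives -9, Reject gives -1. Proposed Reject is best. ✓

Yes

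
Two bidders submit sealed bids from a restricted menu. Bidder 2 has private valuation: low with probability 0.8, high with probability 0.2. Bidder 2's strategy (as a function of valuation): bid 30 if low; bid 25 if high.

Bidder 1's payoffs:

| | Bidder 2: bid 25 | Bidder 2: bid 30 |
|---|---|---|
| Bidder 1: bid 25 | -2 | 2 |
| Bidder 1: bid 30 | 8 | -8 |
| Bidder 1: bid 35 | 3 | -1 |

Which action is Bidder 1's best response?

bid 25

E[bid 25] = 0.8·(2) + 0.2·(-2) = 1.2
E[bid 30] = 0.8·(-8) + 0.2·(8) = -4.8
E[bid 35] = 0.8·(-1) + 0.2·(3) = -0.2
Best response: bid 25 (1.2 is the largest).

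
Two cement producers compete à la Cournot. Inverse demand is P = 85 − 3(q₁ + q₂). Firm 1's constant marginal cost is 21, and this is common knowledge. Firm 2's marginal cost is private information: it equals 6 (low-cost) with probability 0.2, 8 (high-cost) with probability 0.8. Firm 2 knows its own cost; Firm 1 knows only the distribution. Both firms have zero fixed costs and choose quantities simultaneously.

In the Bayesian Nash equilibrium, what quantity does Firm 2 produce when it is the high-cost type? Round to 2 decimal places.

Type-c best response for Firm 2: q₂(c) = (85 − c)/6 − q₁/2.
Firm 1 maximizes expected profit; its first-order condition is 85 − 6q₁ − 3E[q₂] − 21 = 0.
Substituting E[q₂] and solving: E[c₂] = 7.6, so q₁ = (85 − 2·21 + 7.6)/9 = 5.62222.
q₂(high-cost) = (85 − 8 − 3·5.62222)/6 = 10.0222.

10.02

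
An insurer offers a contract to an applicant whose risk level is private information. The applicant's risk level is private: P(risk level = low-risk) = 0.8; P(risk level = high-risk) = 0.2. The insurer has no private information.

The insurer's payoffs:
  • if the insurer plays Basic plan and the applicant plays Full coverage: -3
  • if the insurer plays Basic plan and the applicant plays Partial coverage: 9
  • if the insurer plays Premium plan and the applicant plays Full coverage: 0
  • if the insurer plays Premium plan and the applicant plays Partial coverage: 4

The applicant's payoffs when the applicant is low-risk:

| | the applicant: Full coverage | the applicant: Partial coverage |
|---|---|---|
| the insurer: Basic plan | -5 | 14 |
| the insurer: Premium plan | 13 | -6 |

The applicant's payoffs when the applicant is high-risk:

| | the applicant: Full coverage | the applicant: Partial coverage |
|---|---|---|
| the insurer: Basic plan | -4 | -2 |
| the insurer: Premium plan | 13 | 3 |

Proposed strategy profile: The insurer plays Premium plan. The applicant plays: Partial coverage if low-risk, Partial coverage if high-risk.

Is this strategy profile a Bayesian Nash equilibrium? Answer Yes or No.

No

The insurer plays Premium plan: E[Premium plan] = 0.8·(4) + 0.2·(4) = 4; E[Basic plan] = 9. Not best-responding. ✗
The applicant (risk level low-risk), facing Premium plan: Full coverage gives 13, Partial coverage gives -6. Proposed Partial coverage is not best — profitable deviation exists. ✗
The applicant (risk level high-risk), facing Premium plan: Full coverage gives 13, Partial coverage gives 3. Proposed Partial coverage is not best — profitable deviation exists. ✗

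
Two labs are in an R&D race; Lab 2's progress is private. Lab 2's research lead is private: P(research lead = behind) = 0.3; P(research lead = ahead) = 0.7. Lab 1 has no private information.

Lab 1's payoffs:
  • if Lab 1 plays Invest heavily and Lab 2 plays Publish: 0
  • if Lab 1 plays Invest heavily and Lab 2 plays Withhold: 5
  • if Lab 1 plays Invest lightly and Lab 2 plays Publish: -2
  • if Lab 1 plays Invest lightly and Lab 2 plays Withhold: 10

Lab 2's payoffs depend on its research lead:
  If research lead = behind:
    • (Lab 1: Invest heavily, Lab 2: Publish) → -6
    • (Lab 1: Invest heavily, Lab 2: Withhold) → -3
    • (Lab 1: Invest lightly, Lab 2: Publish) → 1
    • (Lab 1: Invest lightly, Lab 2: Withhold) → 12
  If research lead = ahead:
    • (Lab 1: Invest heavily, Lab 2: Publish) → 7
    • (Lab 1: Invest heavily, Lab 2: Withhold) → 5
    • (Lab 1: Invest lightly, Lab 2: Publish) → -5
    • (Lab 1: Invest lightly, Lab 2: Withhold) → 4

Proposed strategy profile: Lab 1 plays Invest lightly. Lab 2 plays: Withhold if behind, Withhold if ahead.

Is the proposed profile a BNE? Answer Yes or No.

Yes

Lab 1 plays Invest lightly: E[Invest lightly] = 0.3·(10) + 0.7·(10) = 10; E[Invest heavily] = 5. Best-responding. ✓
Lab 2 (research lead behind), facing Invest lightly: Publish gives 1, Withhold gives 12. Proposed Withhold is best. ✓
Lab 2 (research lead ahead), facing Invest lightly: Publish gives -5, Withhold gives 4. Proposed Withhold is best. ✓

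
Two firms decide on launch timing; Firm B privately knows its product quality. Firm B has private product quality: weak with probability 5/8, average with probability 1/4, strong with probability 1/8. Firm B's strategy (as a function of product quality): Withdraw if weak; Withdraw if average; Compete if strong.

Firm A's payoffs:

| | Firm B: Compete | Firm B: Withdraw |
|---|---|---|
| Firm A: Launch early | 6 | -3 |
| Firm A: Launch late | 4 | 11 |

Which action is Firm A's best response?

Compute Firm A's expected payoff for each action, taking the expectation over Firm B's type.
E[Launch early] = 5/8·(-3) + 1/4·(-3) + 1/8·(6) = -15/8
E[Launch late] = 5/8·(11) + 1/4·(11) + 1/8·(4) = 81/8
Best response: Launch late (81/8 is the largest).

Launch late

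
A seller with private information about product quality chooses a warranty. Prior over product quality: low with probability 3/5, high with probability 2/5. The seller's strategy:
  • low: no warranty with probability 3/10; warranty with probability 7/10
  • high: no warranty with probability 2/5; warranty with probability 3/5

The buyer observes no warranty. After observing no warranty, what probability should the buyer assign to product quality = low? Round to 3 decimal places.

0.529

P(no warranty) = (3/5)·(3/10) + (2/5)·(2/5) = 17/50
P(low | no warranty) = ((3/5)·(3/10)) / (17/50) = (9/50) / (17/50) = 9/17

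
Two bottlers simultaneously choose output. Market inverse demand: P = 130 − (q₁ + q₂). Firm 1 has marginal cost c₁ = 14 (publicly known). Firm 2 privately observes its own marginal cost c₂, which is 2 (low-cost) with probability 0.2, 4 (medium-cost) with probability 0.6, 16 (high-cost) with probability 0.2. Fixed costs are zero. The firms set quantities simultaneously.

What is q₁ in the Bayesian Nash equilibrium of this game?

36

Firm 2 with cost c maximizes (130 − (q₁+q₂) − c)·q₂, giving q₂(c) = (130 − c − q₁)/2.
E[c₂] = 0.2·2 + 0.6·4 + 0.2·16 = 6
Firm 1's FOC against E[q₂] yields q₁ = (130 − 2·14 + E[c₂])/3 = (130 − 28 + 6)/3 = 36.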